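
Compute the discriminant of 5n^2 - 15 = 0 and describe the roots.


D = b^2 - 4ac = (0)^2 - 4(5)(-15) = 0 + 300 = 300
Since D > 0: two distinct irrational roots


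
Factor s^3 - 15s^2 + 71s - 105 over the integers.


Try integer roots (divisors of -105). s=3: p(3)=0.
Divide out (s - 3): quotient is s^2 - 12s + 35.
Factor the quadratic: (s - 7)(s - 5)
Result: (s - 3)(s - 7)(s - 5)


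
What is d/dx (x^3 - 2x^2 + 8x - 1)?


Apply the power rule term by term:
  d/dx(x^3) = 3x^2
  d/dx(-2x^2) = -4x
  d/dx(8x) = 8
  d/dx(-1) = 0
p'(x) = 3x^2 - 4x + 8


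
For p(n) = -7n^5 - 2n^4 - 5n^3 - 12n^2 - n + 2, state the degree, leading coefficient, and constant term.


Highest power of n is 5, with coefficient -7. Constant term is 2.
Degree = 5, leading coefficient = -7, constant term = 2


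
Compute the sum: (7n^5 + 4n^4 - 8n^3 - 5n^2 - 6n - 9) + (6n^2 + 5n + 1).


Align terms by degree and add:
  7n^5 + 4n^4 - 8n^3 - 5n^2 - 6n - 9
+ 6n^2 + 5n + 1
= 7n^5 + 4n^4 - 8n^3 + n^2 - n - 8


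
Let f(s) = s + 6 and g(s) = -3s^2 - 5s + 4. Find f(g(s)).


Substitute g(s) into f:
f(g(s)) = 1*(-3s^2 - 5s + 4) + 6
Expand and combine: -3s^2 - 5s + 10


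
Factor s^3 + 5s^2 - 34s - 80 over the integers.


Try integer roots (divisors of -80). s=-2: p(-2)=0.
Divide out (s + 2): quotient is s^2 + 3s - 40.
Factor the quadratic: (s - 5)(s + 8)
Result: (s + 2)(s - 5)(s + 8)


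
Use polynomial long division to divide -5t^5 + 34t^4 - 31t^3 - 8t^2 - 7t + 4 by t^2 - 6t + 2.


(-5t^5 + 34t^4 - 31t^3 - 8t^2 - 7t + 4) / (t^2 - 6t + 2)
Step 1: -5t^3 * (t^2 - 6t + 2) = -5t^5 + 30t^4 - 10t^3; subtract.
Step 2: 4t^2 * (t^2 - 6t + 2) = 4t^4 - 24t^3 + 8t^2; subtract.
Step 3: 3t * (t^2 - 6t + 2) = 3t^3 - 18t^2 + 6t; subtract.
Step 4: 2 * (t^2 - 6t + 2) = 2t^2 - 12t + 4; subtract.
Quotient: -5t^3 + 4t^2 + 3t + 2, Remainder: -t


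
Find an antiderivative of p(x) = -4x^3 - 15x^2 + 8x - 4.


Reverse power rule on each term:
  ∫ -4x^3 dx = -x^4
  ∫ -15x^2 dx = -5x^3
  ∫ 8x dx = 4x^2
  ∫ -4 dx = -4x
F(x) = -x^4 - 5x^3 + 4x^2 - 4x + C


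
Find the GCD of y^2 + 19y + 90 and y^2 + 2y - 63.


Factor each:
  y^2 + 19y + 90 = (y + 9)(y + 10)
  y^2 + 2y - 63 = (y + 9)(y - 7)
Common monic factor: y + 9


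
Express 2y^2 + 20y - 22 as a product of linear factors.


Roots satisfy r1 + r2 = -b/a = -10 and r1*r2 = c/a = -11.
So r1 = -11, r2 = 1.
2y^2 + 20y - 22 = 2(y - r1)(y - r2) = 2(y + 11)(y - 1)


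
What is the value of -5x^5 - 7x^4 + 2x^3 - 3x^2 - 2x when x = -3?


Using direct substitution:
  -5 * (-3)^5 = 1215
  -7 * (-3)^4 = -567
  2 * (-3)^3 = -54
  -3 * (-3)^2 = -27
  -2 * (-3)^1 = 6
  constant: 0
Sum = 1215 - 567 - 54 - 27 + 6 + 0 = 573


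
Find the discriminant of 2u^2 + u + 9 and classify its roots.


D = b^2 - 4ac = (1)^2 - 4(2)(9) = 1 - 72 = -71
Since D < 0: two complex conjugate roots (no real roots)


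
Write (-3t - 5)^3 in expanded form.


Expand (-3t - 5)^3 by repeated multiplication:
  (-3t - 5)^2 = 9t^2 + 30t + 25
= -27t^3 - 135t^2 - 225t - 125


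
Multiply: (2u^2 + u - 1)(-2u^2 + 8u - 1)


Distribute each term of the first polynomial:
  (2u^2)(-2u^2 + 8u - 1) = -4u^4 + 16u^3 - 2u^2
  (u)(-2u^2 + 8u - 1) = -2u^3 + 8u^2 - u
  (-1)(-2u^2 + 8u - 1) = 2u^2 - 8u + 1
Sum: -4u^4 + 14u^3 + 8u^2 - 9u + 1


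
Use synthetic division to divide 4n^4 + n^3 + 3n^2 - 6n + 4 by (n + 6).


Synthetic division with c = -6. Coefficients: 4, 1, 3, -6, 4
Bring down 4.
  4 * -6 = -24; -24 + 1 = -23
  -23 * -6 = 138; 138 + 3 = 141
  141 * -6 = -846; -846 - 6 = -852
  -852 * -6 = 5112; 5112 + 4 = 5116
Quotient: 4n^3 - 23n^2 + 141n - 852, Remainder: 5116


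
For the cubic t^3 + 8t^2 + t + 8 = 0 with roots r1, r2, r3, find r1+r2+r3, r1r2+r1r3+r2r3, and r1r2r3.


Monic cubic t^3+bt^2+ct+d=0: sum=-b, pairwise sum=c, product=-d.
b=8, c=1, d=8
r1+r2+r3 = -8
r1r2+r1r3+r2r3 = 1
r1r2r3 = -8


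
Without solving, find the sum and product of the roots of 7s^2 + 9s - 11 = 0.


For as^2+bs+c=0: sum = -b/a, product = c/a.
a=7, b=9, c=-11
Sum = -(9)/7 = -9/7
Product = (-11)/7 = -11/7


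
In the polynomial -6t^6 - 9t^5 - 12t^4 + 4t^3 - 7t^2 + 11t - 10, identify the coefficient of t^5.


Read off the coefficient of t^5: -9


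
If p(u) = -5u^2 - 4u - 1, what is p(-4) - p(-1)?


p(-4) = -65
p(-1) = -2
p(-4) - p(-1) = -65 + 2 = -63


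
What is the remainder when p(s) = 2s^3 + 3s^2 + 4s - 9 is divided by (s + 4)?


By the Remainder Theorem, the remainder equals p(-4):
  2*(-4)^3 = -128
  3*(-4)^2 = 48
  4*(-4)^1 = -16
  constant: -9
Sum: -128 + 48 - 16 - 9 = -105


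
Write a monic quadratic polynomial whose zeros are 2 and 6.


p(n) = (n - 2)(n - 6)
Expand: n^2 - 8n + 12


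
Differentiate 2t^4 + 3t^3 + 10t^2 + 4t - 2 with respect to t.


Apply the power rule term by term:
  d/dt(2t^4) = 8t^3
  d/dt(3t^3) = 9t^2
  d/dt(10t^2) = 20t
  d/dt(4t) = 4
  d/dt(-2) = 0
p'(t) = 8t^3 + 9t^2 + 20t + 4


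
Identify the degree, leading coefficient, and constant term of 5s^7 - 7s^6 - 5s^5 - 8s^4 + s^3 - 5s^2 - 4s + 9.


Highest power of s is 7, with coefficient 5. Constant term is 9.
Degree = 7, leading coefficient = 5, constant term = 9


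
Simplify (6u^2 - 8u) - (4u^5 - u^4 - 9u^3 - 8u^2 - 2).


Distribute the minus sign:
  (6u^2 - 8u)
- (4u^5 - u^4 - 9u^3 - 8u^2 - 2)
Negate second polynomial: -4u^5 + u^4 + 9u^3 + 8u^2 + 2
Add: -4u^5 + u^4 + 9u^3 + 14u^2 - 8u + 2


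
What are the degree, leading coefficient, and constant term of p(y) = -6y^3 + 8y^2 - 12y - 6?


Highest power of y is 3, with coefficient -6. Constant term is -6.
Degree = 3, leading coefficient = -6, constant term = -6


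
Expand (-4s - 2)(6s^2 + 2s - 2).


Distribute each term of the first polynomial:
  (-4s)(6s^2 + 2s - 2) = -24s^3 - 8s^2 + 8s
  (-2)(6s^2 + 2s - 2) = -12s^2 - 4s + 4
Sum: -24s^3 - 20s^2 + 4s + 4


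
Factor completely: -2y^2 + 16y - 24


Roots satisfy r1 + r2 = -b/a = 8 and r1*r2 = c/a = 12.
So r1 = 6, r2 = 2.
-2y^2 + 16y - 24 = -2(y - r1)(y - r2) = -2(y - 6)(y - 2)


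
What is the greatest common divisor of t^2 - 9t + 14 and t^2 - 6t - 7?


Factor each:
  t^2 - 9t + 14 = (t - 7)(t - 2)
  t^2 - 6t - 7 = (t - 7)(t + 1)
Common monic factor: t - 7


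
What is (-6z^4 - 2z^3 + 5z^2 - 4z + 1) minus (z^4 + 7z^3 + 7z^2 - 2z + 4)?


Distribute the minus sign:
  (-6z^4 - 2z^3 + 5z^2 - 4z + 1)
- (z^4 + 7z^3 + 7z^2 - 2z + 4)
Negate second polynomial: -z^4 - 7z^3 - 7z^2 + 2z - 4
Add: -7z^4 - 9z^3 - 2z^2 - 2z - 3


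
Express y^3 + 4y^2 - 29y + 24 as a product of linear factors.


Try integer roots (divisors of 24). y=1: p(1)=0.
Divide out (y - 1): quotient is y^2 + 5y - 24.
Factor the quadratic: (y + 8)(y - 3)
Result: (y - 1)(y + 8)(y - 3)


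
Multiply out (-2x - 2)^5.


Expand (-2x - 2)^5 by repeated multiplication:
  (-2x - 2)^2 = 4x^2 + 8x + 4
  (-2x - 2)^3 = -8x^3 - 24x^2 - 24x - 8
  (-2x - 2)^4 = 16x^4 + 64x^3 + 96x^2 + 64x + 16
= -32x^5 - 160x^4 - 320x^3 - 320x^2 - 160x - 32


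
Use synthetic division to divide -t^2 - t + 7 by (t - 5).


Synthetic division with c = 5. Coefficients: -1, -1, 7
Bring down -1.
  -1 * 5 = -5; -5 - 1 = -6
  -6 * 5 = -30; -30 + 7 = -23
Quotient: -t - 6, Remainder: -23


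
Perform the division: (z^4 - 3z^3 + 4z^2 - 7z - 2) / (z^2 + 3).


(z^4 - 3z^3 + 4z^2 - 7z - 2) / (z^2 + 3)
Step 1: z^2 * (z^2 + 3) = z^4 + 3z^2; subtract.
Step 2: -3z * (z^2 + 3) = -3z^3 - 9z; subtract.
Step 3: 1 * (z^2 + 3) = z^2 + 3; subtract.
Quotient: z^2 - 3z + 1, Remainder: 2z - 5


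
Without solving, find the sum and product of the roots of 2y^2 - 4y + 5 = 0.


For ay^2+by+c=0: sum = -b/a, product = c/a.
a=2, b=-4, c=5
Sum = -(-4)/2 = 2
Product = (5)/2 = 5/2


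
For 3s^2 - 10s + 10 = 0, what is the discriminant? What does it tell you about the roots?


D = b^2 - 4ac = (-10)^2 - 4(3)(10) = 100 - 120 = -20
Since D < 0: two complex conjugate roots (no real roots)


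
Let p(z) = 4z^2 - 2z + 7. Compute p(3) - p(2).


p(3) = 37
p(2) = 19
p(3) - p(2) = 37 - 19 = 18


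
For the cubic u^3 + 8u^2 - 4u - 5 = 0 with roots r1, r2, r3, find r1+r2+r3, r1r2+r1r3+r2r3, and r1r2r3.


Monic cubic u^3+bu^2+cu+d=0: sum=-b, pairwise sum=c, product=-d.
b=8, c=-4, d=-5
r1+r2+r3 = -8
r1r2+r1r3+r2r3 = -4
r1r2r3 = 5


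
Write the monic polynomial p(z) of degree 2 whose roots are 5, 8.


p(z) = (z - 5)(z - 8)
Expand: z^2 - 13z + 40


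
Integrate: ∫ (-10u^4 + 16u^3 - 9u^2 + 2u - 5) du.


Reverse power rule on each term:
  ∫ -10u^4 du = -2u^5
  ∫ 16u^3 du = 4u^4
  ∫ -9u^2 du = -3u^3
  ∫ 2u du = u^2
  ∫ -5 du = -5u
F(u) = -2u^5 + 4u^4 - 3u^3 + u^2 - 5u + C


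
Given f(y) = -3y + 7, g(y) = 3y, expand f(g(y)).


Substitute g(y) into f:
f(g(y)) = -3*(3y) + 7
Expand and combine: -9y + 7


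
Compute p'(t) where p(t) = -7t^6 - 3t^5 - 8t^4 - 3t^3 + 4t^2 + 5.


Apply the power rule term by term:
  d/dt(-7t^6) = -42t^5
  d/dt(-3t^5) = -15t^4
  d/dt(-8t^4) = -32t^3
  d/dt(-3t^3) = -9t^2
  d/dt(4t^2) = 8t
  d/dt(5) = 0
p'(t) = -42t^5 - 15t^4 - 32t^3 - 9t^2 + 8t


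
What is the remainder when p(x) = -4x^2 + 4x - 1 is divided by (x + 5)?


By the Remainder Theorem, the remainder equals p(-5):
  -4*(-5)^2 = -100
  4*(-5)^1 = -20
  constant: -1
Sum: -100 - 20 - 1 = -121


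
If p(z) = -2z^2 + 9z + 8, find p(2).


Using direct substitution:
  -2 * (2)^2 = -8
  9 * (2)^1 = 18
  constant: 8
Sum = -8 + 18 + 8 = 18


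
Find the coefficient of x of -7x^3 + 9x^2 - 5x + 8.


Read off the coefficient of x: -5


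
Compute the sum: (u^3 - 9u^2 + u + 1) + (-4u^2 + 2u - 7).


Align terms by degree and add:
  u^3 - 9u^2 + u + 1
  -4u^2 + 2u - 7
= u^3 - 13u^2 + 3u - 6


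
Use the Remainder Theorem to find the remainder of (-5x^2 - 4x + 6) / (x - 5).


By the Remainder Theorem, the remainder equals p(5):
  -5*(5)^2 = -125
  -4*(5)^1 = -20
  constant: 6
Sum: -125 - 20 + 6 = -139


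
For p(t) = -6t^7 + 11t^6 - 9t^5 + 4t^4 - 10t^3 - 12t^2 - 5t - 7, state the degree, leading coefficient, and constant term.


Highest power of t is 7, with coefficient -6. Constant term is -7.
Degree = 7, leading coefficient = -6, constant term = -7


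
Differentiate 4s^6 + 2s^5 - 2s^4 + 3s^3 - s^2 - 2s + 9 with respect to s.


Apply the power rule term by term:
  d/ds(4s^6) = 24s^5
  d/ds(2s^5) = 10s^4
  d/ds(-2s^4) = -8s^3
  d/ds(3s^3) = 9s^2
  d/ds(-s^2) = -2s
  d/ds(-2s) = -2
  d/ds(9) = 0
p'(s) = 24s^5 + 10s^4 - 8s^3 + 9s^2 - 2s - 2


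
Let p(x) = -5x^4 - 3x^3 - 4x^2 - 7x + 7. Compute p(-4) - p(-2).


p(-4) = -1117
p(-2) = -51
p(-4) - p(-2) = -1117 + 51 = -1066


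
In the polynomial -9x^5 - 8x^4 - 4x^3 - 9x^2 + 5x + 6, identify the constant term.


Read off the constant term: 6


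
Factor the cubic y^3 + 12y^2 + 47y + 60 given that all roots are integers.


Try integer roots (divisors of 60). y=-3: p(-3)=0.
Divide out (y + 3): quotient is y^2 + 9y + 20.
Factor the quadratic: (y + 5)(y + 4)
Result: (y + 3)(y + 5)(y + 4)


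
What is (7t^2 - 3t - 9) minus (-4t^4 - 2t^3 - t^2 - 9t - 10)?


Distribute the minus sign:
  (7t^2 - 3t - 9)
- (-4t^4 - 2t^3 - t^2 - 9t - 10)
Negate second polynomial: 4t^4 + 2t^3 + t^2 + 9t + 10
Add: 4t^4 + 2t^3 + 8t^2 + 6t + 1


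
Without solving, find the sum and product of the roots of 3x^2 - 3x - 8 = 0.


For ax^2+bx+c=0: sum = -b/a, product = c/a.
a=3, b=-3, c=-8
Sum = -(-3)/3 = 1
Product = (-8)/3 = -8/3


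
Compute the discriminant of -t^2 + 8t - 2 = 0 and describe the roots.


D = b^2 - 4ac = (8)^2 - 4(-1)(-2) = 64 - 8 = 56
Since D > 0: two distinct irrational roots


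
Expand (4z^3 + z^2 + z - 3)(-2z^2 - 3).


Distribute each term of the first polynomial:
  (4z^3)(-2z^2 - 3) = -8z^5 - 12z^3
  (z^2)(-2z^2 - 3) = -2z^4 - 3z^2
  (z)(-2z^2 - 3) = -2z^3 - 3z
  (-3)(-2z^2 - 3) = 6z^2 + 9
Sum: -8z^5 - 2z^4 - 14z^3 + 3z^2 - 3z + 9


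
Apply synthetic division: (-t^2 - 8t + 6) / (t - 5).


Synthetic division with c = 5. Coefficients: -1, -8, 6
Bring down -1.
  -1 * 5 = -5; -5 - 8 = -13
  -13 * 5 = -65; -65 + 6 = -59
Quotient: -t - 13, Remainder: -59


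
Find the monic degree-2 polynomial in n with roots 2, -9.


p(n) = (n - 2)(n + 9)
Expand: n^2 + 7n - 18


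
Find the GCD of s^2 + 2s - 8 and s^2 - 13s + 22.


Factor each:
  s^2 + 2s - 8 = (s - 2)(s + 4)
  s^2 - 13s + 22 = (s - 2)(s - 11)
Common monic factor: s - 2


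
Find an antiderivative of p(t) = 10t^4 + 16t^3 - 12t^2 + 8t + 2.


Reverse power rule on each term:
  ∫ 10t^4 dt = 2t^5
  ∫ 16t^3 dt = 4t^4
  ∫ -12t^2 dt = -4t^3
  ∫ 8t dt = 4t^2
  ∫ 2 dt = 2t
F(t) = 2t^5 + 4t^4 - 4t^3 + 4t^2 + 2t + C


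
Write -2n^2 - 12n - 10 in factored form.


Roots satisfy r1 + r2 = -b/a = -6 and r1*r2 = c/a = 5.
So r1 = -1, r2 = -5.
-2n^2 - 12n - 10 = -2(n - r1)(n - r2) = -2(n + 1)(n + 5)


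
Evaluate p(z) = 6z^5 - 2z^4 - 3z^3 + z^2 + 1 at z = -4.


Using direct substitution:
  6 * (-4)^5 = -6144
  -2 * (-4)^4 = -512
  -3 * (-4)^3 = 192
  1 * (-4)^2 = 16
  0 * (-4)^1 = 0
  constant: 1
Sum = -6144 - 512 + 192 + 16 + 0 + 1 = -6447


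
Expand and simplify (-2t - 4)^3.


Expand (-2t - 4)^3 by repeated multiplication:
  (-2t - 4)^2 = 4t^2 + 16t + 16
= -8t^3 - 48t^2 - 96t - 64


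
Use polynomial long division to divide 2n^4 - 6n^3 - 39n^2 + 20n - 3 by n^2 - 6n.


(2n^4 - 6n^3 - 39n^2 + 20n - 3) / (n^2 - 6n)
Step 1: 2n^2 * (n^2 - 6n) = 2n^4 - 12n^3; subtract.
Step 2: 6n * (n^2 - 6n) = 6n^3 - 36n^2; subtract.
Step 3: -3 * (n^2 - 6n) = -3n^2 + 18n; subtract.
Quotient: 2n^2 + 6n - 3, Remainder: 2n - 3


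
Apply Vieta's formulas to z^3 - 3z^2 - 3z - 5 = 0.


Monic cubic z^3+bz^2+cz+d=0: sum=-b, pairwise sum=c, product=-d.
b=-3, c=-3, d=-5
r1+r2+r3 = 3
r1r2+r1r3+r2r3 = -3
r1r2r3 = 5


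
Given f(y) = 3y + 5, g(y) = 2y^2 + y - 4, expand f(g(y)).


Substitute g(y) into f:
f(g(y)) = 3*(2y^2 + y - 4) + 5
Expand and combine: 6y^2 + 3y - 7


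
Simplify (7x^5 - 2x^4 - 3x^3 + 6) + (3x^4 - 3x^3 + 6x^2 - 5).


Align terms by degree and add:
  7x^5 - 2x^4 - 3x^3 + 6
+ 3x^4 - 3x^3 + 6x^2 - 5
= 7x^5 + x^4 - 6x^3 + 6x^2 + 1


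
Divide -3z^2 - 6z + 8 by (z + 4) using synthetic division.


Synthetic division with c = -4. Coefficients: -3, -6, 8
Bring down -3.
  -3 * -4 = 12; 12 - 6 = 6
  6 * -4 = -24; -24 + 8 = -16
Quotient: -3z + 6, Remainder: -16


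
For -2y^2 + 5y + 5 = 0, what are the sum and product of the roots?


For ay^2+by+c=0: sum = -b/a, product = c/a.
a=-2, b=5, c=5
Sum = -(5)/-2 = 5/2
Product = (5)/-2 = -5/2


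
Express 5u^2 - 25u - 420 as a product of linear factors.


Roots satisfy r1 + r2 = -b/a = 5 and r1*r2 = c/a = -84.
So r1 = -7, r2 = 12.
5u^2 - 25u - 420 = 5(u - r1)(u - r2) = 5(u + 7)(u - 12)


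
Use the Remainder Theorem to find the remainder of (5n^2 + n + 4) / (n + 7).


By the Remainder Theorem, the remainder equals p(-7):
  5*(-7)^2 = 245
  1*(-7)^1 = -7
  constant: 4
Sum: 245 - 7 + 4 = 242


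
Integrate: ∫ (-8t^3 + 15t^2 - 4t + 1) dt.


Reverse power rule on each term:
  ∫ -8t^3 dt = -2t^4
  ∫ 15t^2 dt = 5t^3
  ∫ -4t dt = -2t^2
  ∫ 1 dt = t
F(t) = -2t^4 + 5t^3 - 2t^2 + t + C


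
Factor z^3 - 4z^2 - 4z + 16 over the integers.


Try integer roots (divisors of 16). z=2: p(2)=0.
Divide out (z - 2): quotient is z^2 - 2z - 8.
Factor the quadratic: (z + 2)(z - 4)
Result: (z - 2)(z + 2)(z - 4)


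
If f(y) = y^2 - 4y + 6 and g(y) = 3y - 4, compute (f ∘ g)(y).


Substitute g(y) into f:
f(g(y)) = 1*(3y - 4)^2 + (-4)*(3y - 4) + 6
(3y - 4)^2 = 9y^2 - 24y + 16
Expand and combine: 9y^2 - 36y + 38


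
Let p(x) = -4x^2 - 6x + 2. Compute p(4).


Using direct substitution:
  -4 * (4)^2 = -64
  -6 * (4)^1 = -24
  constant: 2
Sum = -64 - 24 + 2 = -86


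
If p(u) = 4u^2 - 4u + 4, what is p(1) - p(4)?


p(1) = 4
p(4) = 52
p(1) - p(4) = 4 - 52 = -48


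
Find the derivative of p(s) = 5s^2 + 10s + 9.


Apply the power rule term by term:
  d/ds(5s^2) = 10s
  d/ds(10s) = 10
  d/ds(9) = 0
p'(s) = 10s + 10


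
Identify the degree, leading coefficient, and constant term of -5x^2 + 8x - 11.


Highest power of x is 2, with coefficient -5. Constant term is -11.
Degree = 2, leading coefficient = -5, constant term = -11


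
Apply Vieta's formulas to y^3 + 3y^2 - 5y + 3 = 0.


Monic cubic y^3+by^2+cy+d=0: sum=-b, pairwise sum=c, product=-d.
b=3, c=-5, d=3
r1+r2+r3 = -3
r1r2+r1r3+r2r3 = -5
r1r2r3 = -3


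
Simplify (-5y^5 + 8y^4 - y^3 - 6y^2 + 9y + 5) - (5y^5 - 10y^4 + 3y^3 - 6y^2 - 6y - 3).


Distribute the minus sign:
  (-5y^5 + 8y^4 - y^3 - 6y^2 + 9y + 5)
- (5y^5 - 10y^4 + 3y^3 - 6y^2 - 6y - 3)
Negate second polynomial: -5y^5 + 10y^4 - 3y^3 + 6y^2 + 6y + 3
Add: -10y^5 + 18y^4 - 4y^3 + 15y + 8


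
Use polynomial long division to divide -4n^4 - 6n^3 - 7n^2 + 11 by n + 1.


(-4n^4 - 6n^3 - 7n^2 + 11) / (n + 1)
Step 1: -4n^3 * (n + 1) = -4n^4 - 4n^3; subtract.
Step 2: -2n^2 * (n + 1) = -2n^3 - 2n^2; subtract.
Step 3: -5n * (n + 1) = -5n^2 - 5n; subtract.
Step 4: 5 * (n + 1) = 5n + 5; subtract.
Quotient: -4n^3 - 2n^2 - 5n + 5, Remainder: 6


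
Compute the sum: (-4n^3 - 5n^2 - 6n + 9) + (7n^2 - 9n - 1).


Align terms by degree and add:
  -4n^3 - 5n^2 - 6n + 9
+ 7n^2 - 9n - 1
= -4n^3 + 2n^2 - 15n + 8


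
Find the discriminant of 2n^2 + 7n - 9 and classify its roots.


D = b^2 - 4ac = (7)^2 - 4(2)(-9) = 49 + 72 = 121
Since D > 0: two distinct rational roots


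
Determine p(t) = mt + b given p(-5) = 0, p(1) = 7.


p(t) = mt + b. Using p(-5)=0, p(1)=7:
m = (0 - 7)/(-5 - 1) = -7/-6 = 7/6
b = 0 - m*(-5) = 0 + 35/6 = 35/6
p(t) = (7/6)t + (35/6)


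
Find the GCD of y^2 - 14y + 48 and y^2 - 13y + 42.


Factor each:
  y^2 - 14y + 48 = (y - 6)(y - 8)
  y^2 - 13y + 42 = (y - 6)(y - 7)
Common monic factor: y - 6


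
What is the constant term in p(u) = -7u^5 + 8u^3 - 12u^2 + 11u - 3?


Read off the constant term: -3


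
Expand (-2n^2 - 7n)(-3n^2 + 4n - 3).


Distribute each term of the first polynomial:
  (-2n^2)(-3n^2 + 4n - 3) = 6n^4 - 8n^3 + 6n^2
  (-7n)(-3n^2 + 4n - 3) = 21n^3 - 28n^2 + 21n
Sum: 6n^4 + 13n^3 - 22n^2 + 21n


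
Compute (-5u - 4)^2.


Expand (-5u - 4)^2 by repeated multiplication:
= 25u^2 + 40u + 16


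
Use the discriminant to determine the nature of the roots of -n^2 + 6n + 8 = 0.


D = b^2 - 4ac = (6)^2 - 4(-1)(8) = 36 + 32 = 68
Since D > 0: two distinct irrational roots


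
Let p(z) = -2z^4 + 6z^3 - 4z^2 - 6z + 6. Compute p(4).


Using direct substitution:
  -2 * (4)^4 = -512
  6 * (4)^3 = 384
  -4 * (4)^2 = -64
  -6 * (4)^1 = -24
  constant: 6
Sum = -512 + 384 - 64 - 24 + 6 = -210


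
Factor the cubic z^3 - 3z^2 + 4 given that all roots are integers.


Try integer roots (divisors of 4). z=2: p(2)=0.
Divide out (z - 2): quotient is z^2 - z - 2.
Factor the quadratic: (z + 1)(z - 2)
Result: (z - 2)(z + 1)(z - 2)


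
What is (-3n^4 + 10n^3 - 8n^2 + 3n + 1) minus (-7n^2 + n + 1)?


Distribute the minus sign:
  (-3n^4 + 10n^3 - 8n^2 + 3n + 1)
- (-7n^2 + n + 1)
Negate second polynomial: 7n^2 - n - 1
Add: -3n^4 + 10n^3 - n^2 + 2n


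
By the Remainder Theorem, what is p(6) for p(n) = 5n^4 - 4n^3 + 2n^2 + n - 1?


By the Remainder Theorem, the remainder equals p(6):
  5*(6)^4 = 6480
  -4*(6)^3 = -864
  2*(6)^2 = 72
  1*(6)^1 = 6
  constant: -1
Sum: 6480 - 864 + 72 + 6 - 1 = 5693


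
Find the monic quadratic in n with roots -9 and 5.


p(n) = (n + 9)(n - 5)
Expand: n^2 + 4n - 45


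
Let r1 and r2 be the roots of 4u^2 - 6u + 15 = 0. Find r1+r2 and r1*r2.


For au^2+bu+c=0: sum = -b/a, product = c/a.
a=4, b=-6, c=15
Sum = -(-6)/4 = 3/2
Product = (15)/4 = 15/4


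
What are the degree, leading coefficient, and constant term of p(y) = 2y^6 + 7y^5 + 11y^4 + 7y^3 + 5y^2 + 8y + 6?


Highest power of y is 6, with coefficient 2. Constant term is 6.
Degree = 6, leading coefficient = 2, constant term = 6


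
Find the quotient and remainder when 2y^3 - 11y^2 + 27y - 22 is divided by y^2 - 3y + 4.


(2y^3 - 11y^2 + 27y - 22) / (y^2 - 3y + 4)
Step 1: 2y * (y^2 - 3y + 4) = 2y^3 - 6y^2 + 8y; subtract.
Step 2: -5 * (y^2 - 3y + 4) = -5y^2 + 15y - 20; subtract.
Quotient: 2y - 5, Remainder: 4y - 2


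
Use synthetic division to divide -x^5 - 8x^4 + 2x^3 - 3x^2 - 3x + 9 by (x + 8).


Synthetic division with c = -8. Coefficients: -1, -8, 2, -3, -3, 9
Bring down -1.
  -1 * -8 = 8; 8 - 8 = 0
  0 * -8 = 0; 0 + 2 = 2
  2 * -8 = -16; -16 - 3 = -19
  -19 * -8 = 152; 152 - 3 = 149
  149 * -8 = -1192; -1192 + 9 = -1183
Quotient: -x^4 + 2x^2 - 19x + 149, Remainder: -1183


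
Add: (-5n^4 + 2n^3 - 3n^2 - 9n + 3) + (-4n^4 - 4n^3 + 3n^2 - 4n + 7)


Align terms by degree and add:
  -5n^4 + 2n^3 - 3n^2 - 9n + 3
  -4n^4 - 4n^3 + 3n^2 - 4n + 7
= -9n^4 - 2n^3 - 13n + 10


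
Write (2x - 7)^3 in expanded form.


Expand (2x - 7)^3 by repeated multiplication:
  (2x - 7)^2 = 4x^2 - 28x + 49
= 8x^3 - 84x^2 + 294x - 343


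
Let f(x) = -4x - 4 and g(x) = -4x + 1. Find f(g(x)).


Substitute g(x) into f:
f(g(x)) = -4*(-4x + 1) + (-4)
Expand and combine: 16x - 8


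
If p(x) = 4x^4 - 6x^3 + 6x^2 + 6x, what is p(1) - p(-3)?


p(1) = 10
p(-3) = 522
p(1) - p(-3) = 10 - 522 = -512


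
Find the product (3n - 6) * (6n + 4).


Distribute each term of the first polynomial:
  (3n)(6n + 4) = 18n^2 + 12n
  (-6)(6n + 4) = -36n - 24
Sum: 18n^2 - 24n - 24


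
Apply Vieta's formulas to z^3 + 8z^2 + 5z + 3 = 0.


Monic cubic z^3+bz^2+cz+d=0: sum=-b, pairwise sum=c, product=-d.
b=8, c=5, d=3
r1+r2+r3 = -8
r1r2+r1r3+r2r3 = 5
r1r2r3 = -3


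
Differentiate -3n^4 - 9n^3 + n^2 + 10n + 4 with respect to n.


Apply the power rule term by term:
  d/dn(-3n^4) = -12n^3
  d/dn(-9n^3) = -27n^2
  d/dn(n^2) = 2n
  d/dn(10n) = 10
  d/dn(4) = 0
p'(n) = -12n^3 - 27n^2 + 2n + 10


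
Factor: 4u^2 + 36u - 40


Roots satisfy r1 + r2 = -b/a = -9 and r1*r2 = c/a = -10.
So r1 = -10, r2 = 1.
4u^2 + 36u - 40 = 4(u - r1)(u - r2) = 4(u + 10)(u - 1)


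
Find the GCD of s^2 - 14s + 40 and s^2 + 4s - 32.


Factor each:
  s^2 - 14s + 40 = (s - 4)(s - 10)
  s^2 + 4s - 32 = (s - 4)(s + 8)
Common monic factor: s - 4


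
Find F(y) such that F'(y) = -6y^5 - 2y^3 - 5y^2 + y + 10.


Reverse power rule on each term:
  ∫ -6y^5 dy = -y^6
  ∫ -2y^3 dy = -(1/2)y^4
  ∫ -5y^2 dy = -(5/3)y^3
  ∫ y dy = (1/2)y^2
  ∫ 10 dy = 10y
F(y) = -y^6 - (1/2)y^4 - (5/3)y^3 + (1/2)y^2 + 10y + C


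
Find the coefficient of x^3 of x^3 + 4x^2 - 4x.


Read off the coefficient of x^3: 1


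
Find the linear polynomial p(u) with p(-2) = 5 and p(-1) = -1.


p(u) = mu + b. Using p(-2)=5, p(-1)=-1:
m = (5 + 1)/(-2 + 1) = 6/-1 = -6
b = 5 - m*(-2) = 5 - 12 = -7
p(u) = -6u - 7


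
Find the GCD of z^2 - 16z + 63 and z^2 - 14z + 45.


Factor each:
  z^2 - 16z + 63 = (z - 9)(z - 7)
  z^2 - 14z + 45 = (z - 9)(z - 5)
Common monic factor: z - 9


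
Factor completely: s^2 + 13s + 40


Roots satisfy r1 + r2 = -b/a = -13 and r1*r2 = c/a = 40.
So r1 = -5, r2 = -8.
s^2 + 13s + 40 = (s - r1)(s - r2) = (s + 5)(s + 8)


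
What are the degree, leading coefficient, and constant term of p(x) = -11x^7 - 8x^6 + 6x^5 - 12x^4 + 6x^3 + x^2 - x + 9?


Highest power of x is 7, with coefficient -11. Constant term is 9.
Degree = 7, leading coefficient = -11, constant term = 9


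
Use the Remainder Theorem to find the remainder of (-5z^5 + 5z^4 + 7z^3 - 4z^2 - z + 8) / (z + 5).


By the Remainder Theorem, the remainder equals p(-5):
  -5*(-5)^5 = 15625
  5*(-5)^4 = 3125
  7*(-5)^3 = -875
  -4*(-5)^2 = -100
  -1*(-5)^1 = 5
  constant: 8
Sum: 15625 + 3125 - 875 - 100 + 5 + 8 = 17788


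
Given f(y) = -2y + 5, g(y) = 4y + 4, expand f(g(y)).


Substitute g(y) into f:
f(g(y)) = -2*(4y + 4) + 5
Expand and combine: -8y - 3


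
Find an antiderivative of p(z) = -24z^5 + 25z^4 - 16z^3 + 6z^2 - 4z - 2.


Reverse power rule on each term:
  ∫ -24z^5 dz = -4z^6
  ∫ 25z^4 dz = 5z^5
  ∫ -16z^3 dz = -4z^4
  ∫ 6z^2 dz = 2z^3
  ∫ -4z dz = -2z^2
  ∫ -2 dz = -2z
F(z) = -4z^6 + 5z^5 - 4z^4 + 2z^3 - 2z^2 - 2z + C


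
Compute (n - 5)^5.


Expand (n - 5)^5 by repeated multiplication:
  (n - 5)^2 = n^2 - 10n + 25
  (n - 5)^3 = n^3 - 15n^2 + 75n - 125
  (n - 5)^4 = n^4 - 20n^3 + 150n^2 - 500n + 625
= n^5 - 25n^4 + 250n^3 - 1250n^2 + 3125n - 3125


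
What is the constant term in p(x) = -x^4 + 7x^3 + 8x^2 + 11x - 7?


Read off the constant term: -7


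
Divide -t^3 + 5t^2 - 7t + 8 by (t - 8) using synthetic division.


Synthetic division with c = 8. Coefficients: -1, 5, -7, 8
Bring down -1.
  -1 * 8 = -8; -8 + 5 = -3
  -3 * 8 = -24; -24 - 7 = -31
  -31 * 8 = -248; -248 + 8 = -240
Quotient: -t^2 - 3t - 31, Remainder: -240


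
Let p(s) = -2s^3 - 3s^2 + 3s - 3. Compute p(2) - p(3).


p(2) = -25
p(3) = -75
p(2) - p(3) = -25 + 75 = 50


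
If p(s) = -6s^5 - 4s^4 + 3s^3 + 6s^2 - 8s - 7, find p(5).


Using direct substitution:
  -6 * (5)^5 = -18750
  -4 * (5)^4 = -2500
  3 * (5)^3 = 375
  6 * (5)^2 = 150
  -8 * (5)^1 = -40
  constant: -7
Sum = -18750 - 2500 + 375 + 150 - 40 - 7 = -20772


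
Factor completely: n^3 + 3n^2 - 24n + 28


Try integer roots (divisors of 28). n=-7: p(-7)=0.
Divide out (n + 7): quotient is n^2 - 4n + 4.
Factor the quadratic: (n - 2)(n - 2)
Result: (n + 7)(n - 2)(n - 2)


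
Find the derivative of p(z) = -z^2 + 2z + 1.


Apply the power rule term by term:
  d/dz(-z^2) = -2z
  d/dz(2z) = 2
  d/dz(1) = 0
p'(z) = -2z + 2


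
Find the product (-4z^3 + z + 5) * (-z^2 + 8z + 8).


Distribute each term of the first polynomial:
  (-4z^3)(-z^2 + 8z + 8) = 4z^5 - 32z^4 - 32z^3
  (z)(-z^2 + 8z + 8) = -z^3 + 8z^2 + 8z
  (5)(-z^2 + 8z + 8) = -5z^2 + 40z + 40
Sum: 4z^5 - 32z^4 - 33z^3 + 3z^2 + 48z + 40


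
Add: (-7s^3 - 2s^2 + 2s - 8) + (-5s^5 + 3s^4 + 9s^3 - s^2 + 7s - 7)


Align terms by degree and add:
  -7s^3 - 2s^2 + 2s - 8
  -5s^5 + 3s^4 + 9s^3 - s^2 + 7s - 7
= -5s^5 + 3s^4 + 2s^3 - 3s^2 + 9s - 15


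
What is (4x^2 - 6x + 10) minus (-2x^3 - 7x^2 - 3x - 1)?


Distribute the minus sign:
  (4x^2 - 6x + 10)
- (-2x^3 - 7x^2 - 3x - 1)
Negate second polynomial: 2x^3 + 7x^2 + 3x + 1
Add: 2x^3 + 11x^2 - 3x + 11


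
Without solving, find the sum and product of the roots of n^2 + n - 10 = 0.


For an^2+bn+c=0: sum = -b/a, product = c/a.
a=1, b=1, c=-10
Sum = -(1)/1 = -1
Product = (-10)/1 = -10


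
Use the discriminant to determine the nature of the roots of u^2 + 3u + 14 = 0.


D = b^2 - 4ac = (3)^2 - 4(1)(14) = 9 - 56 = -47
Since D < 0: two complex conjugate roots (no real roots)


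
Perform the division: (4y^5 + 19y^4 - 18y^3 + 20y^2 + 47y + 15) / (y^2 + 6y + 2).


(4y^5 + 19y^4 - 18y^3 + 20y^2 + 47y + 15) / (y^2 + 6y + 2)
Step 1: 4y^3 * (y^2 + 6y + 2) = 4y^5 + 24y^4 + 8y^3; subtract.
Step 2: -5y^2 * (y^2 + 6y + 2) = -5y^4 - 30y^3 - 10y^2; subtract.
Step 3: 4y * (y^2 + 6y + 2) = 4y^3 + 24y^2 + 8y; subtract.
Step 4: 6 * (y^2 + 6y + 2) = 6y^2 + 36y + 12; subtract.
Quotient: 4y^3 - 5y^2 + 4y + 6, Remainder: 3y + 3


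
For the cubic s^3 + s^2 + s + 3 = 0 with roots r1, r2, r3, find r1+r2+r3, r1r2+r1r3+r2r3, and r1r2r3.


Monic cubic s^3+bs^2+cs+d=0: sum=-b, pairwise sum=c, product=-d.
b=1, c=1, d=3
r1+r2+r3 = -1
r1r2+r1r3+r2r3 = 1
r1r2r3 = -3


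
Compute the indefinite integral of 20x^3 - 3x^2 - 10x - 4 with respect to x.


Reverse power rule on each term:
  ∫ 20x^3 dx = 5x^4
  ∫ -3x^2 dx = -x^3
  ∫ -10x dx = -5x^2
  ∫ -4 dx = -4x
F(x) = 5x^4 - x^3 - 5x^2 - 4x + C


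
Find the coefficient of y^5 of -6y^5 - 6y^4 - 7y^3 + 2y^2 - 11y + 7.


Read off the coefficient of y^5: -6


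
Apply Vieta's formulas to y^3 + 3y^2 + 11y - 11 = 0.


Monic cubic y^3+by^2+cy+d=0: sum=-b, pairwise sum=c, product=-d.
b=3, c=11, d=-11
r1+r2+r3 = -3
r1r2+r1r3+r2r3 = 11
r1r2r3 = 11


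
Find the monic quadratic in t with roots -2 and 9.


p(t) = (t + 2)(t - 9)
Expand: t^2 - 7t - 18


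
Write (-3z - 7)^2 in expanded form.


Expand (-3z - 7)^2 by repeated multiplication:
= 9z^2 + 42z + 49


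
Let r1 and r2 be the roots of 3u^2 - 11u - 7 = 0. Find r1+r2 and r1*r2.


For au^2+bu+c=0: sum = -b/a, product = c/a.
a=3, b=-11, c=-7
Sum = -(-11)/3 = 11/3
Product = (-7)/3 = -7/3


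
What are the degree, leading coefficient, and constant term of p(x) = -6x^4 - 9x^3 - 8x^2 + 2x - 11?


Highest power of x is 4, with coefficient -6. Constant term is -11.
Degree = 4, leading coefficient = -6, constant term = -11


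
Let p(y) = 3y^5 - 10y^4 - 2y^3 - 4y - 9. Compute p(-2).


Using direct substitution:
  3 * (-2)^5 = -96
  -10 * (-2)^4 = -160
  -2 * (-2)^3 = 16
  0 * (-2)^2 = 0
  -4 * (-2)^1 = 8
  constant: -9
Sum = -96 - 160 + 16 + 0 + 8 - 9 = -241


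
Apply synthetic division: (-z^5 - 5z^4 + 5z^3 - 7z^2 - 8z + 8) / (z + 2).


Synthetic division with c = -2. Coefficients: -1, -5, 5, -7, -8, 8
Bring down -1.
  -1 * -2 = 2; 2 - 5 = -3
  -3 * -2 = 6; 6 + 5 = 11
  11 * -2 = -22; -22 - 7 = -29
  -29 * -2 = 58; 58 - 8 = 50
  50 * -2 = -100; -100 + 8 = -92
Quotient: -z^4 - 3z^3 + 11z^2 - 29z + 50, Remainder: -92


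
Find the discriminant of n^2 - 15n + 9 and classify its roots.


D = b^2 - 4ac = (-15)^2 - 4(1)(9) = 225 - 36 = 189
Since D > 0: two distinct irrational roots


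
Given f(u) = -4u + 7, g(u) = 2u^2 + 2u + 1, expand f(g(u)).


Substitute g(u) into f:
f(g(u)) = -4*(2u^2 + 2u + 1) + 7
Expand and combine: -8u^2 - 8u + 3


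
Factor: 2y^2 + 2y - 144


Roots satisfy r1 + r2 = -b/a = -1 and r1*r2 = c/a = -72.
So r1 = -9, r2 = 8.
2y^2 + 2y - 144 = 2(y - r1)(y - r2) = 2(y + 9)(y - 8)


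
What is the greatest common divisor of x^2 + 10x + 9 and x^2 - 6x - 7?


Factor each:
  x^2 + 10x + 9 = (x + 1)(x + 9)
  x^2 - 6x - 7 = (x + 1)(x - 7)
Common monic factor: x + 1


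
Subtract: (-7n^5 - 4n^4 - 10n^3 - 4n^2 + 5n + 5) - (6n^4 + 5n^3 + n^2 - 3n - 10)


Distribute the minus sign:
  (-7n^5 - 4n^4 - 10n^3 - 4n^2 + 5n + 5)
- (6n^4 + 5n^3 + n^2 - 3n - 10)
Negate second polynomial: -6n^4 - 5n^3 - n^2 + 3n + 10
Add: -7n^5 - 10n^4 - 15n^3 - 5n^2 + 8n + 15


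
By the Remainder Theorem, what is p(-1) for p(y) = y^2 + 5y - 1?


By the Remainder Theorem, the remainder equals p(-1):
  1*(-1)^2 = 1
  5*(-1)^1 = -5
  constant: -1
Sum: 1 - 5 - 1 = -5


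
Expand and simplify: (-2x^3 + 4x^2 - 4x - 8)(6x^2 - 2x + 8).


Distribute each term of the first polynomial:
  (-2x^3)(6x^2 - 2x + 8) = -12x^5 + 4x^4 - 16x^3
  (4x^2)(6x^2 - 2x + 8) = 24x^4 - 8x^3 + 32x^2
  (-4x)(6x^2 - 2x + 8) = -24x^3 + 8x^2 - 32x
  (-8)(6x^2 - 2x + 8) = -48x^2 + 16x - 64
Sum: -12x^5 + 28x^4 - 48x^3 - 8x^2 - 16x - 64


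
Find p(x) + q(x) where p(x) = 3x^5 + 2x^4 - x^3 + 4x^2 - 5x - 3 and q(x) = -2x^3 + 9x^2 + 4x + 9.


Align terms by degree and add:
  3x^5 + 2x^4 - x^3 + 4x^2 - 5x - 3
  -2x^3 + 9x^2 + 4x + 9
= 3x^5 + 2x^4 - 3x^3 + 13x^2 - x + 6


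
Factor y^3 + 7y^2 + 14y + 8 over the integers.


Try integer roots (divisors of 8). y=-2: p(-2)=0.
Divide out (y + 2): quotient is y^2 + 5y + 4.
Factor the quadratic: (y + 4)(y + 1)
Result: (y + 2)(y + 4)(y + 1)


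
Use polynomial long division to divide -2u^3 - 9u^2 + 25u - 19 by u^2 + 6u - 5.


(-2u^3 - 9u^2 + 25u - 19) / (u^2 + 6u - 5)
Step 1: -2u * (u^2 + 6u - 5) = -2u^3 - 12u^2 + 10u; subtract.
Step 2: 3 * (u^2 + 6u - 5) = 3u^2 + 18u - 15; subtract.
Quotient: -2u + 3, Remainder: -3u - 4


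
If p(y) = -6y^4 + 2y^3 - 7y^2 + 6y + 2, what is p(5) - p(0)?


p(5) = -3643
p(0) = 2
p(5) - p(0) = -3643 - 2 = -3645


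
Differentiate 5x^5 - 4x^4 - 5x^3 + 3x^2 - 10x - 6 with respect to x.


Apply the power rule term by term:
  d/dx(5x^5) = 25x^4
  d/dx(-4x^4) = -16x^3
  d/dx(-5x^3) = -15x^2
  d/dx(3x^2) = 6x
  d/dx(-10x) = -10
  d/dx(-6) = 0
p'(x) = 25x^4 - 16x^3 - 15x^2 + 6x - 10


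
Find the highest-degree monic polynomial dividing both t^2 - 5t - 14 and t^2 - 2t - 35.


Factor each:
  t^2 - 5t - 14 = (t - 7)(t + 2)
  t^2 - 2t - 35 = (t - 7)(t + 5)
Common monic factor: t - 7


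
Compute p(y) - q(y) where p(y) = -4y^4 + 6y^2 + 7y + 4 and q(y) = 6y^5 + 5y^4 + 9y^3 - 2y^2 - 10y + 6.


Distribute the minus sign:
  (-4y^4 + 6y^2 + 7y + 4)
- (6y^5 + 5y^4 + 9y^3 - 2y^2 - 10y + 6)
Negate second polynomial: -6y^5 - 5y^4 - 9y^3 + 2y^2 + 10y - 6
Add: -6y^5 - 9y^4 - 9y^3 + 8y^2 + 17y - 2


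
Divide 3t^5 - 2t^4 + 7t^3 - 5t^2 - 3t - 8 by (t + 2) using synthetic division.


Synthetic division with c = -2. Coefficients: 3, -2, 7, -5, -3, -8
Bring down 3.
  3 * -2 = -6; -6 - 2 = -8
  -8 * -2 = 16; 16 + 7 = 23
  23 * -2 = -46; -46 - 5 = -51
  -51 * -2 = 102; 102 - 3 = 99
  99 * -2 = -198; -198 - 8 = -206
Quotient: 3t^4 - 8t^3 + 23t^2 - 51t + 99, Remainder: -206


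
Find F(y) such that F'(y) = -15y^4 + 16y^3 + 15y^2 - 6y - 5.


Reverse power rule on each term:
  ∫ -15y^4 dy = -3y^5
  ∫ 16y^3 dy = 4y^4
  ∫ 15y^2 dy = 5y^3
  ∫ -6y dy = -3y^2
  ∫ -5 dy = -5y
F(y) = -3y^5 + 4y^4 + 5y^3 - 3y^2 - 5y + C


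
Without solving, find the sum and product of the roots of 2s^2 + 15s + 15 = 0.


For as^2+bs+c=0: sum = -b/a, product = c/a.
a=2, b=15, c=15
Sum = -(15)/2 = -15/2
Product = (15)/2 = 15/2


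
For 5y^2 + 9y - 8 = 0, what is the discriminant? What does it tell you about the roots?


D = b^2 - 4ac = (9)^2 - 4(5)(-8) = 81 + 160 = 241
Since D > 0: two distinct irrational roots


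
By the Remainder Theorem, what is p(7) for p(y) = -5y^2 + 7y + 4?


By the Remainder Theorem, the remainder equals p(7):
  -5*(7)^2 = -245
  7*(7)^1 = 49
  constant: 4
Sum: -245 + 49 + 4 = -192


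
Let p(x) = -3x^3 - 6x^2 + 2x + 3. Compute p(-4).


Using direct substitution:
  -3 * (-4)^3 = 192
  -6 * (-4)^2 = -96
  2 * (-4)^1 = -8
  constant: 3
Sum = 192 - 96 - 8 + 3 = 91


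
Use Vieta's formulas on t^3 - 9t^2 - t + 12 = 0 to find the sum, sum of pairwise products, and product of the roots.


Monic cubic t^3+bt^2+ct+d=0: sum=-b, pairwise sum=c, product=-d.
b=-9, c=-1, d=12
r1+r2+r3 = 9
r1r2+r1r3+r2r3 = -1
r1r2r3 = -12


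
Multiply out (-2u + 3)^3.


Expand (-2u + 3)^3 by repeated multiplication:
  (-2u + 3)^2 = 4u^2 - 12u + 9
= -8u^3 + 36u^2 - 54u + 27


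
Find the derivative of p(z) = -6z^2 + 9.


Apply the power rule term by term:
  d/dz(-6z^2) = -12z
  d/dz(9) = 0
p'(z) = -12z


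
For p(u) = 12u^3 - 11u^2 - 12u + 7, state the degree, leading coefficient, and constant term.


Highest power of u is 3, with coefficient 12. Constant term is 7.
Degree = 3, leading coefficient = 12, constant term = 7


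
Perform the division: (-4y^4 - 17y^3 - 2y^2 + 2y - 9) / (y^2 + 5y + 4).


(-4y^4 - 17y^3 - 2y^2 + 2y - 9) / (y^2 + 5y + 4)
Step 1: -4y^2 * (y^2 + 5y + 4) = -4y^4 - 20y^3 - 16y^2; subtract.
Step 2: 3y * (y^2 + 5y + 4) = 3y^3 + 15y^2 + 12y; subtract.
Step 3: -1 * (y^2 + 5y + 4) = -y^2 - 5y - 4; subtract.
Quotient: -4y^2 + 3y - 1, Remainder: -5y - 5


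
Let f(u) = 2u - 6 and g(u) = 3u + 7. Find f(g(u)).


Substitute g(u) into f:
f(g(u)) = 2*(3u + 7) + (-6)
Expand and combine: 6u + 8


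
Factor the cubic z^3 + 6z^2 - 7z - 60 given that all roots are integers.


Try integer roots (divisors of -60). z=-4: p(-4)=0.
Divide out (z + 4): quotient is z^2 + 2z - 15.
Factor the quadratic: (z + 5)(z - 3)
Result: (z + 4)(z + 5)(z - 3)


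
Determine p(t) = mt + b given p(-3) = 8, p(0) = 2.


p(t) = mt + b. Using p(-3)=8, p(0)=2:
m = (8 - 2)/(-3) = 6/-3 = -2
b = 8 - m*(-3) = 8 - 6 = 2
p(t) = -2t + 2


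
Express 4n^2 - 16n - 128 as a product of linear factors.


Roots satisfy r1 + r2 = -b/a = 4 and r1*r2 = c/a = -32.
So r1 = 8, r2 = -4.
4n^2 - 16n - 128 = 4(n - r1)(n - r2) = 4(n - 8)(n + 4)


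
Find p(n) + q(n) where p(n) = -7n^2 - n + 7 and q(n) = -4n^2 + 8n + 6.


Align terms by degree and add:
  -7n^2 - n + 7
  -4n^2 + 8n + 6
= -11n^2 + 7n + 13


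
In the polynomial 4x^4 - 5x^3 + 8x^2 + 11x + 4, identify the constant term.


Read off the constant term: 4


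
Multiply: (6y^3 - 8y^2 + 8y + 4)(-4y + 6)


Distribute each term of the first polynomial:
  (6y^3)(-4y + 6) = -24y^4 + 36y^3
  (-8y^2)(-4y + 6) = 32y^3 - 48y^2
  (8y)(-4y + 6) = -32y^2 + 48y
  (4)(-4y + 6) = -16y + 24
Sum: -24y^4 + 68y^3 - 80y^2 + 32y + 24


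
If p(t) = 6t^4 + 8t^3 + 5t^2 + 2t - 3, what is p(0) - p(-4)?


p(0) = -3
p(-4) = 1093
p(0) - p(-4) = -3 - 1093 = -1096


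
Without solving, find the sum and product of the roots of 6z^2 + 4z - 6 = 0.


For az^2+bz+c=0: sum = -b/a, product = c/a.
a=6, b=4, c=-6
Sum = -(4)/6 = -2/3
Product = (-6)/6 = -1


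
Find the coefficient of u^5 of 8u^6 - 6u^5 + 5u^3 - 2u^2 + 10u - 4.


Read off the coefficient of u^5: -6


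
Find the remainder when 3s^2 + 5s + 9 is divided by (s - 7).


By the Remainder Theorem, the remainder equals p(7):
  3*(7)^2 = 147
  5*(7)^1 = 35
  constant: 9
Sum: 147 + 35 + 9 = 191


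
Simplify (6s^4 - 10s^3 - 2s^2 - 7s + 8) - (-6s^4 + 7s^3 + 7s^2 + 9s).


Distribute the minus sign:
  (6s^4 - 10s^3 - 2s^2 - 7s + 8)
- (-6s^4 + 7s^3 + 7s^2 + 9s)
Negate second polynomial: 6s^4 - 7s^3 - 7s^2 - 9s
Add: 12s^4 - 17s^3 - 9s^2 - 16s + 8


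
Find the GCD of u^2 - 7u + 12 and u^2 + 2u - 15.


Factor each:
  u^2 - 7u + 12 = (u - 3)(u - 4)
  u^2 + 2u - 15 = (u - 3)(u + 5)
Common monic factor: u - 3


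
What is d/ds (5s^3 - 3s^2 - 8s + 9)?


Apply the power rule term by term:
  d/ds(5s^3) = 15s^2
  d/ds(-3s^2) = -6s
  d/ds(-8s) = -8
  d/ds(9) = 0
p'(s) = 15s^2 - 6s - 8


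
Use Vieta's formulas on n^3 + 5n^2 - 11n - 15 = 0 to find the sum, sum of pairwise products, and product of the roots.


Monic cubic n^3+bn^2+cn+d=0: sum=-b, pairwise sum=c, product=-d.
b=5, c=-11, d=-15
r1+r2+r3 = -5
r1r2+r1r3+r2r3 = -11
r1r2r3 = 15


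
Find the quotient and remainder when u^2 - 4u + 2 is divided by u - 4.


(u^2 - 4u + 2) / (u - 4)
Step 1: u * (u - 4) = u^2 - 4u; subtract.
Step 2: 0 * (u - 4) = 0; subtract.
Quotient: u, Remainder: 2


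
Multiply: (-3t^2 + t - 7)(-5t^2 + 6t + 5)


Distribute each term of the first polynomial:
  (-3t^2)(-5t^2 + 6t + 5) = 15t^4 - 18t^3 - 15t^2
  (t)(-5t^2 + 6t + 5) = -5t^3 + 6t^2 + 5t
  (-7)(-5t^2 + 6t + 5) = 35t^2 - 42t - 35
Sum: 15t^4 - 23t^3 + 26t^2 - 37t - 35


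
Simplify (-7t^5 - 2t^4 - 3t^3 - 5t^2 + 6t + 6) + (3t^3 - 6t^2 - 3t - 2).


Align terms by degree and add:
  -7t^5 - 2t^4 - 3t^3 - 5t^2 + 6t + 6
+ 3t^3 - 6t^2 - 3t - 2
= -7t^5 - 2t^4 - 11t^2 + 3t + 4


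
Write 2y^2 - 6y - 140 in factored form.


Roots satisfy r1 + r2 = -b/a = 3 and r1*r2 = c/a = -70.
So r1 = 10, r2 = -7.
2y^2 - 6y - 140 = 2(y - r1)(y - r2) = 2(y - 10)(y + 7)


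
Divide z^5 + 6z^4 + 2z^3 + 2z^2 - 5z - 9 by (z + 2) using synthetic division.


Synthetic division with c = -2. Coefficients: 1, 6, 2, 2, -5, -9
Bring down 1.
  1 * -2 = -2; -2 + 6 = 4
  4 * -2 = -8; -8 + 2 = -6
  -6 * -2 = 12; 12 + 2 = 14
  14 * -2 = -28; -28 - 5 = -33
  -33 * -2 = 66; 66 - 9 = 57
Quotient: z^4 + 4z^3 - 6z^2 + 14z - 33, Remainder: 57


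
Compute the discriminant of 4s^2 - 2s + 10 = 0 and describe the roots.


D = b^2 - 4ac = (-2)^2 - 4(4)(10) = 4 - 160 = -156
Since D < 0: two complex conjugate roots (no real roots)


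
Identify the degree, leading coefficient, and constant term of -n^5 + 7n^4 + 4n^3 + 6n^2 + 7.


Highest power of n is 5, with coefficient -1. Constant term is 7.
Degree = 5, leading coefficient = -1, constant term = 7


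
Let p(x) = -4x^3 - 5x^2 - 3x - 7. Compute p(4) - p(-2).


p(4) = -355
p(-2) = 11
p(4) - p(-2) = -355 - 11 = -366


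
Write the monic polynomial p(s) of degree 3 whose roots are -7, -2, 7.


p(s) = (s + 7)(s + 2)(s - 7)
Expand: s^3 + 2s^2 - 49s - 98


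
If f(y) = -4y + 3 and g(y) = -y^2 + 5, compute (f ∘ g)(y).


Substitute g(y) into f:
f(g(y)) = -4*(-y^2 + 5) + 3
Expand and combine: 4y^2 - 17
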